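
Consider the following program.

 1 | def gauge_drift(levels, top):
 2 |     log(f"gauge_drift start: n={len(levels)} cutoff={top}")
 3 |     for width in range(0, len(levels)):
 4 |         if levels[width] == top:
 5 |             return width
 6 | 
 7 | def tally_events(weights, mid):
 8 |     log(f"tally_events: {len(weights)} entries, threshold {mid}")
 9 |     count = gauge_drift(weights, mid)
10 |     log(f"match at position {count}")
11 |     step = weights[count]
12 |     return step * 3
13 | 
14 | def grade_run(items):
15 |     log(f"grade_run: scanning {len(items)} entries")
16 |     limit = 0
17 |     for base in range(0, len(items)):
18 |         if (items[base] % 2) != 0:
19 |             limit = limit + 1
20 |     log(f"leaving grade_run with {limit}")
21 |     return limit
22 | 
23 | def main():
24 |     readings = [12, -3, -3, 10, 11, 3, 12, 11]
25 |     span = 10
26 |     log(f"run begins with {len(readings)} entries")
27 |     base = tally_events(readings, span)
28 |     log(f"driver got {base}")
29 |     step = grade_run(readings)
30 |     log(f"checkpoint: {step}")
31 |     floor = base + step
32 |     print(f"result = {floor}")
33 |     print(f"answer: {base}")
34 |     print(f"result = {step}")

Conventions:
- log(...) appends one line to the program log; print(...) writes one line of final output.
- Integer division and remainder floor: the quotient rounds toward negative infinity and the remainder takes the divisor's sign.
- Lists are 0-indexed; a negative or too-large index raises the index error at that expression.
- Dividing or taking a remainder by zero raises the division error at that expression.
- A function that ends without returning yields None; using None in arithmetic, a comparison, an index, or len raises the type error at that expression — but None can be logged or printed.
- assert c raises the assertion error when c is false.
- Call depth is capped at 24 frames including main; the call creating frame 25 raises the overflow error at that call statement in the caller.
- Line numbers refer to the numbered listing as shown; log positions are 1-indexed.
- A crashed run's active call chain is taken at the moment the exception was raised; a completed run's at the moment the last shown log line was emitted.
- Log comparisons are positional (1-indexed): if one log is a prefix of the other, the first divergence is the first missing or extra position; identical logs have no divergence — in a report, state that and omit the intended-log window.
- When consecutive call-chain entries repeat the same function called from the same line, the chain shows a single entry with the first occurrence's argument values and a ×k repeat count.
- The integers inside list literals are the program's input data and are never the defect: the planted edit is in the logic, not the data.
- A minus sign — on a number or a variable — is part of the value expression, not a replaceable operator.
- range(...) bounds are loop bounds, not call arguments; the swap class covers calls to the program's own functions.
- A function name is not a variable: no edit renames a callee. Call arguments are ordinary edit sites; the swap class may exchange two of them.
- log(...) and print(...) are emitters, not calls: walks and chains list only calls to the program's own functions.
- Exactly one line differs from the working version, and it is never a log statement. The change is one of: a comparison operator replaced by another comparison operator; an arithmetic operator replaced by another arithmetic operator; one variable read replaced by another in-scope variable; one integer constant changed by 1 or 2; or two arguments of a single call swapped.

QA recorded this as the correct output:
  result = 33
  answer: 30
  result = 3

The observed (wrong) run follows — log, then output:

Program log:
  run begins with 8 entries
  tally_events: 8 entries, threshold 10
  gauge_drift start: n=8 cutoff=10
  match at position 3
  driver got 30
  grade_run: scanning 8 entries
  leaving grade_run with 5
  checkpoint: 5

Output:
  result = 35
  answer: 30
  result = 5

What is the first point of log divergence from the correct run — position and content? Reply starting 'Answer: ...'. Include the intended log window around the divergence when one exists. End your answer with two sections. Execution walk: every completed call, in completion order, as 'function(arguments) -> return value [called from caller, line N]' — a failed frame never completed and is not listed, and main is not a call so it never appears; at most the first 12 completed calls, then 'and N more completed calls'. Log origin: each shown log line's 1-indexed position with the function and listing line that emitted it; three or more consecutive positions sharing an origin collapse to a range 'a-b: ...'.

Answer: position 7; shown 'leaving grade_run with 5' vs intended 'leaving grade_run with 3'.
Intended log window:
  5: driver got 30
  6: grade_run: scanning 8 entries
  7: leaving grade_run with 3
  8: checkpoint: 3
Execution walk:
  gauge_drift([12, -3, -3, 10, 11, 3, 12, 11], 10) -> 3  [called from tally_events, line 9]
  tally_events([12, -3, -3, 10, 11, 3, 12, 11], 10) -> 30  [called from main, line 27]
  grade_run([12, -3, -3, 10, 11, 3, 12, 11]) -> 5  [called from main, line 29]
Log origin:
  1: from main, line 26
  2: from tally_events, line 8
  3: from gauge_drift, line 2
  4: from tally_events, line 10
  5: from main, line 28
  6: from grade_run, line 15
  7: from grade_run, line 20
  8: from main, line 30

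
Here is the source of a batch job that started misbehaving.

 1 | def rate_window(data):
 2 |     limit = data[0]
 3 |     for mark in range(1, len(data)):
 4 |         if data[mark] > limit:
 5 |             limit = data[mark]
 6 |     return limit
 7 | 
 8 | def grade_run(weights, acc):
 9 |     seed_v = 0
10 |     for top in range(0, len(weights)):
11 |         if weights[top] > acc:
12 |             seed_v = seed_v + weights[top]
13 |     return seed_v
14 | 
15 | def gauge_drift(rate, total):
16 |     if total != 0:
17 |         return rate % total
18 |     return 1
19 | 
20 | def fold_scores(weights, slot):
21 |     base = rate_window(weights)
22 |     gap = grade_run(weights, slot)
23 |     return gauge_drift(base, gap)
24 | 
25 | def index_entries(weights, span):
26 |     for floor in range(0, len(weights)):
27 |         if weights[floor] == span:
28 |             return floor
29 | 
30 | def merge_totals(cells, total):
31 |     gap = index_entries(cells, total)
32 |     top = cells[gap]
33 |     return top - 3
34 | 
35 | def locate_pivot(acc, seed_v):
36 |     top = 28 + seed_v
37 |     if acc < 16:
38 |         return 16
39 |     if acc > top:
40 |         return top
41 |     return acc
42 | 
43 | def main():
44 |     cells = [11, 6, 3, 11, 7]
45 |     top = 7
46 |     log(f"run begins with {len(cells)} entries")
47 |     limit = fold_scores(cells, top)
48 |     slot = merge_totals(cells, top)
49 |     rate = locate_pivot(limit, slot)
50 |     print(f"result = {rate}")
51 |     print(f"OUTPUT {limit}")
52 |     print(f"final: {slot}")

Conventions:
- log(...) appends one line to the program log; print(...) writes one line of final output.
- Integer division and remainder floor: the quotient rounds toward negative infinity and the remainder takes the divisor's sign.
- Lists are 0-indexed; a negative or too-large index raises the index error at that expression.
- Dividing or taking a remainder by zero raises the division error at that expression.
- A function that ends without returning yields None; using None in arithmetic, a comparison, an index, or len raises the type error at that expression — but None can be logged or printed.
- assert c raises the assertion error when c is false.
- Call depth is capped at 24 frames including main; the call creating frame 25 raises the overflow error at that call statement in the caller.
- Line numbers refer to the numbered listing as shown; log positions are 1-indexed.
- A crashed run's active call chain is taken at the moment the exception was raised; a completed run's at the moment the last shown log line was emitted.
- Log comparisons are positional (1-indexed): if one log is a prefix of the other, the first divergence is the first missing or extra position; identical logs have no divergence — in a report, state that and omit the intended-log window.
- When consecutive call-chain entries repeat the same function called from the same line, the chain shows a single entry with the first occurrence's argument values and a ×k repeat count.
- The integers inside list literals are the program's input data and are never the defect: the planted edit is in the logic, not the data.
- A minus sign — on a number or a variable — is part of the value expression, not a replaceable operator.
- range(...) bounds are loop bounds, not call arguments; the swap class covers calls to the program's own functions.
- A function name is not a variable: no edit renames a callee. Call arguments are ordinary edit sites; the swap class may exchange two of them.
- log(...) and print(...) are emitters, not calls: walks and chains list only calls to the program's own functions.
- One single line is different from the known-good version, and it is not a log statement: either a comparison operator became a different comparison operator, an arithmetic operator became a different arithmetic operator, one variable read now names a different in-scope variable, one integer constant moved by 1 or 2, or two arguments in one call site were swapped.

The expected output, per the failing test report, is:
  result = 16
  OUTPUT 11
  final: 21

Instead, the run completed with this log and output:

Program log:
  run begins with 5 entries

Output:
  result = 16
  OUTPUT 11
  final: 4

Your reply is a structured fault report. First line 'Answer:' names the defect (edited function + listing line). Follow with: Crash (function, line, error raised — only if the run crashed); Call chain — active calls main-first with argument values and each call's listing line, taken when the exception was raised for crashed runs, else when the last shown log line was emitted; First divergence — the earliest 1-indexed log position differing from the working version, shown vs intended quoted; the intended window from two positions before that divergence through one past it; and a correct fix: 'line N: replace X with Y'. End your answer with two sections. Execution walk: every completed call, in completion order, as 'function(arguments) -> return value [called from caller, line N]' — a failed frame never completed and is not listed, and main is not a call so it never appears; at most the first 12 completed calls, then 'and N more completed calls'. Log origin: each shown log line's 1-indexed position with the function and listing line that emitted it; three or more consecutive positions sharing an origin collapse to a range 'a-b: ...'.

Answer: the defect is in merge_totals at line 33.
Core observation: Every logged value matches the working version; the printed result is what differs.
Call chain: main.
First divergence: none — the logs agree in full.
Execution walk:
  rate_window([11, 6, 3, 11, 7]) -> 11  [called from fold_scores, line 21]
  grade_run([11, 6, 3, 11, 7], 7) -> 22  [called from fold_scores, line 22]
  gauge_drift(11, 22) -> 11  [called from fold_scores, line 23]
  fold_scores([11, 6, 3, 11, 7], 7) -> 11  [called from main, line 47]
  index_entries([11, 6, 3, 11, 7], 7) -> 4  [called from merge_totals, line 31]
  merge_totals([11, 6, 3, 11, 7], 7) -> 4  [called from main, line 48]
  locate_pivot(11, 4) -> 16  [called from main, line 49]
Log line origins:
  1: from main, line 46
A correct fix: line 33: replace `-` with `*`.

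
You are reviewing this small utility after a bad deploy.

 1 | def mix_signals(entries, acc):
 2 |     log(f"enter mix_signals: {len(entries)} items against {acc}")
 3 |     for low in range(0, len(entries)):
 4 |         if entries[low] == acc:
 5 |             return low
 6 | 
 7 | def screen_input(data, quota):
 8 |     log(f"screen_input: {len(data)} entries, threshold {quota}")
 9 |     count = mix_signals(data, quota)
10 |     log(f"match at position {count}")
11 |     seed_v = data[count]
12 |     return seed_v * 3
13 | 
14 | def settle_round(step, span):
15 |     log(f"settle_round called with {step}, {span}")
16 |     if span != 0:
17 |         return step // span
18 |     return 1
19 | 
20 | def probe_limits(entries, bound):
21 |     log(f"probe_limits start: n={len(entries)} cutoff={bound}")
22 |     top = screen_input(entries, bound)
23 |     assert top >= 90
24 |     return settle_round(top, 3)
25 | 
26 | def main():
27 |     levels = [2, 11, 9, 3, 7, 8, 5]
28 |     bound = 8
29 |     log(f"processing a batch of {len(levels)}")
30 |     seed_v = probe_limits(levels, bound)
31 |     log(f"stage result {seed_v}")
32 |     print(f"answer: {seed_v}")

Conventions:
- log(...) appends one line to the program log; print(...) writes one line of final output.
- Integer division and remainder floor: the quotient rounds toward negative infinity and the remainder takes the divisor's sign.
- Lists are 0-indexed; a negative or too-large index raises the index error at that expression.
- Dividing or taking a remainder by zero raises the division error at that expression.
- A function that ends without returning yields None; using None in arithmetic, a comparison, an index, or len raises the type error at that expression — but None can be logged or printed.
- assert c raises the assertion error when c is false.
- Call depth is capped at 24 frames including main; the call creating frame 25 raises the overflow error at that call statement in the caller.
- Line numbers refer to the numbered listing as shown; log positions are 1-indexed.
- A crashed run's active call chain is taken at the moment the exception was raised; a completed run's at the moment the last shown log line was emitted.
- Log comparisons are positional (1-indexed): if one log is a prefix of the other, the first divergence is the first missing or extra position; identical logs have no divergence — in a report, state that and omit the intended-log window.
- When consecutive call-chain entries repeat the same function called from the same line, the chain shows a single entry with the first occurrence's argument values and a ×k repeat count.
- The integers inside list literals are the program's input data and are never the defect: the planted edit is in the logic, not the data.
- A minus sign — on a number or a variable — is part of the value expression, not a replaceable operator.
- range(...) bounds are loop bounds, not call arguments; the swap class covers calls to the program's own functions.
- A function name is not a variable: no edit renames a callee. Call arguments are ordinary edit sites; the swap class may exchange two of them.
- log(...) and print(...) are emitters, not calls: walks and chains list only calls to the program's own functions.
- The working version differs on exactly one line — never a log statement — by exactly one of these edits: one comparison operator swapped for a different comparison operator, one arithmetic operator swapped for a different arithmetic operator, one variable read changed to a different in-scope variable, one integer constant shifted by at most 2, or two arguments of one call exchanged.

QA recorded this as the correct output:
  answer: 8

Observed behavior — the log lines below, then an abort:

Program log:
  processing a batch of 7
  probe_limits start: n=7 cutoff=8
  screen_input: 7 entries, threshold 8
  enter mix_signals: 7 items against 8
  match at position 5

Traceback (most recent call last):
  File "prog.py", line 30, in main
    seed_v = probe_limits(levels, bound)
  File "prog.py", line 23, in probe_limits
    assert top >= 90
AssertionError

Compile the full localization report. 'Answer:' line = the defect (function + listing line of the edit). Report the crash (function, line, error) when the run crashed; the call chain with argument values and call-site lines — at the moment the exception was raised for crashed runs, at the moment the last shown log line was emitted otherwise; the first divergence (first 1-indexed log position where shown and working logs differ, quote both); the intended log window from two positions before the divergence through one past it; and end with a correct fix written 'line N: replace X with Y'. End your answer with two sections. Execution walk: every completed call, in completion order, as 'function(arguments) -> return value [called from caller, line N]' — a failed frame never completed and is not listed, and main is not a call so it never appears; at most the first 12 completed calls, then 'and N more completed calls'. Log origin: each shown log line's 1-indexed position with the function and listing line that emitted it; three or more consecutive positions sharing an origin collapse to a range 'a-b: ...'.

Answer: the defect is in probe_limits at line 23.
The tell: The faulty run's log stops after 5 lines; the working version's next line would be 'settle_round called with 24, 3'.
Crash: probe_limits, line 23, AssertionError.
Call chain: main -> probe_limits([2, 11, 9, 3, 7, 8, 5], 8) (called at line 30).
First divergence: position 6 (shown log ended at 5 lines; the working version continues: 'settle_round called with 24, 3').
Intended log window:
  4: enter mix_signals: 7 items against 8
  5: match at position 5
  6: settle_round called with 24, 3
  7: stage result 8
Execution walk:
  mix_signals([2, 11, 9, 3, 7, 8, 5], 8) -> 5  [called from screen_input, line 9]
  screen_input([2, 11, 9, 3, 7, 8, 5], 8) -> 24  [called from probe_limits, line 22]
Log line origins:
  1 — main, line 29
  2 — probe_limits, line 21
  3 — screen_input, line 8
  4 — mix_signals, line 2
  5 — screen_input, line 10
A correct fix: line 23: replace `>=` with `<=`.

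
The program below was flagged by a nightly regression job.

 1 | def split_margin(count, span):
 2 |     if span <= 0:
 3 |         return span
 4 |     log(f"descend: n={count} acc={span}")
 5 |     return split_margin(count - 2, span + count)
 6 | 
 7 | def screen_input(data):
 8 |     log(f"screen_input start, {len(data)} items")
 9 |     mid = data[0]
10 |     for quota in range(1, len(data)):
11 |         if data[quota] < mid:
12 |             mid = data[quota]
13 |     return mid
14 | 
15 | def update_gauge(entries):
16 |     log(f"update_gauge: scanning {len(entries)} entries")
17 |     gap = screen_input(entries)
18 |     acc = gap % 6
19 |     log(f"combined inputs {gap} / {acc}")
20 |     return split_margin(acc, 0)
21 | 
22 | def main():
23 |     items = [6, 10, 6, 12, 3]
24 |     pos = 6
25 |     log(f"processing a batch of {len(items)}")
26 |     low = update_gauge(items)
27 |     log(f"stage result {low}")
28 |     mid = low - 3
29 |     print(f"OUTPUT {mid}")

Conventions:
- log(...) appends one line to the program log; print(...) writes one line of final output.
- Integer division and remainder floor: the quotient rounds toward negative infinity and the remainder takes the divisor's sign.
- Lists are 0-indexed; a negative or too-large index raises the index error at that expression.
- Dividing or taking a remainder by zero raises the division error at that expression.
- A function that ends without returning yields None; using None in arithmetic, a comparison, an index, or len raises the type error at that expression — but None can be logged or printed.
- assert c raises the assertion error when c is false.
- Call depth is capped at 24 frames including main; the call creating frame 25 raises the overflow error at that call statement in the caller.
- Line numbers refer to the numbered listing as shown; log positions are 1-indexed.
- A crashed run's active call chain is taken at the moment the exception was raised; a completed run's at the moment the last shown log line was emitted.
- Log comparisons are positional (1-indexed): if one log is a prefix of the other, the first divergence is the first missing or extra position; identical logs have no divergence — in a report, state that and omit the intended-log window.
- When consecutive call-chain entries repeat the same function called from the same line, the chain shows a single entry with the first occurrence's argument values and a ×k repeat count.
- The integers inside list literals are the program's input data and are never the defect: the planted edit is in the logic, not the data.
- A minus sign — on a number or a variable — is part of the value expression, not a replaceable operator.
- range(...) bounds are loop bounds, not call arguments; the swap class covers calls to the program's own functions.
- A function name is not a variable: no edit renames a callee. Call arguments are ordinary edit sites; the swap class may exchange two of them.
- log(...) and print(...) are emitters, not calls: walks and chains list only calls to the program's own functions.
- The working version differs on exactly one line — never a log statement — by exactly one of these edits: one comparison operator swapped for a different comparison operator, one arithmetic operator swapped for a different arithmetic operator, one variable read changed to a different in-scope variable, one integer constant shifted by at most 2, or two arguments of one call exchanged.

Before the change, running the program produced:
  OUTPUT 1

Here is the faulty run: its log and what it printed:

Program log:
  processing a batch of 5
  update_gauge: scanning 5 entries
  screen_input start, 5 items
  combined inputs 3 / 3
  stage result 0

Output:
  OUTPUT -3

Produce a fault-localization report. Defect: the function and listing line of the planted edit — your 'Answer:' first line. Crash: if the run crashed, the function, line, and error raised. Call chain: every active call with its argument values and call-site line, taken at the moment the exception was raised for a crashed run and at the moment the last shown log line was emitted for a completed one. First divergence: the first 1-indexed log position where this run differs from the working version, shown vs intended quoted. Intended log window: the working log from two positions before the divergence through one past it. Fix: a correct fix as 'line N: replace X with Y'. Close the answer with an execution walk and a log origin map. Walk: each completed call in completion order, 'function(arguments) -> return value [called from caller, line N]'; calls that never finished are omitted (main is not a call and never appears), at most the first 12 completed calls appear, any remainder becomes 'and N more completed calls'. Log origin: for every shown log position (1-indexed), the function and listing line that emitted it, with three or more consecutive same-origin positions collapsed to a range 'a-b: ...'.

Answer: the defect is in split_margin at line 2.
Key observation: Log line 5 is where behavior first shows: 'stage result 0' appears instead of 'descend: n=3 acc=0'.
Call chain: main.
First divergence: position 5 — the shown line 'stage result 0' should read 'descend: n=3 acc=0'.
Intended log window:
  3: screen_input start, 5 items
  4: combined inputs 3 / 3
  5: descend: n=3 acc=0
  6: descend: n=1 acc=3
Execution walk:
  screen_input([6, 10, 6, 12, 3]) -> 3  [called from update_gauge, line 17]
  split_margin(3, 0) -> 0  [called from update_gauge, line 20]
  update_gauge([6, 10, 6, 12, 3]) -> 0  [called from main, line 26]
Log origins:
  1: logged in main at line 25
  2: logged in update_gauge at line 16
  3: logged in screen_input at line 8
  4: logged in update_gauge at line 19
  5: logged in main at line 27
A correct fix: line 2: replace `span` with `count`.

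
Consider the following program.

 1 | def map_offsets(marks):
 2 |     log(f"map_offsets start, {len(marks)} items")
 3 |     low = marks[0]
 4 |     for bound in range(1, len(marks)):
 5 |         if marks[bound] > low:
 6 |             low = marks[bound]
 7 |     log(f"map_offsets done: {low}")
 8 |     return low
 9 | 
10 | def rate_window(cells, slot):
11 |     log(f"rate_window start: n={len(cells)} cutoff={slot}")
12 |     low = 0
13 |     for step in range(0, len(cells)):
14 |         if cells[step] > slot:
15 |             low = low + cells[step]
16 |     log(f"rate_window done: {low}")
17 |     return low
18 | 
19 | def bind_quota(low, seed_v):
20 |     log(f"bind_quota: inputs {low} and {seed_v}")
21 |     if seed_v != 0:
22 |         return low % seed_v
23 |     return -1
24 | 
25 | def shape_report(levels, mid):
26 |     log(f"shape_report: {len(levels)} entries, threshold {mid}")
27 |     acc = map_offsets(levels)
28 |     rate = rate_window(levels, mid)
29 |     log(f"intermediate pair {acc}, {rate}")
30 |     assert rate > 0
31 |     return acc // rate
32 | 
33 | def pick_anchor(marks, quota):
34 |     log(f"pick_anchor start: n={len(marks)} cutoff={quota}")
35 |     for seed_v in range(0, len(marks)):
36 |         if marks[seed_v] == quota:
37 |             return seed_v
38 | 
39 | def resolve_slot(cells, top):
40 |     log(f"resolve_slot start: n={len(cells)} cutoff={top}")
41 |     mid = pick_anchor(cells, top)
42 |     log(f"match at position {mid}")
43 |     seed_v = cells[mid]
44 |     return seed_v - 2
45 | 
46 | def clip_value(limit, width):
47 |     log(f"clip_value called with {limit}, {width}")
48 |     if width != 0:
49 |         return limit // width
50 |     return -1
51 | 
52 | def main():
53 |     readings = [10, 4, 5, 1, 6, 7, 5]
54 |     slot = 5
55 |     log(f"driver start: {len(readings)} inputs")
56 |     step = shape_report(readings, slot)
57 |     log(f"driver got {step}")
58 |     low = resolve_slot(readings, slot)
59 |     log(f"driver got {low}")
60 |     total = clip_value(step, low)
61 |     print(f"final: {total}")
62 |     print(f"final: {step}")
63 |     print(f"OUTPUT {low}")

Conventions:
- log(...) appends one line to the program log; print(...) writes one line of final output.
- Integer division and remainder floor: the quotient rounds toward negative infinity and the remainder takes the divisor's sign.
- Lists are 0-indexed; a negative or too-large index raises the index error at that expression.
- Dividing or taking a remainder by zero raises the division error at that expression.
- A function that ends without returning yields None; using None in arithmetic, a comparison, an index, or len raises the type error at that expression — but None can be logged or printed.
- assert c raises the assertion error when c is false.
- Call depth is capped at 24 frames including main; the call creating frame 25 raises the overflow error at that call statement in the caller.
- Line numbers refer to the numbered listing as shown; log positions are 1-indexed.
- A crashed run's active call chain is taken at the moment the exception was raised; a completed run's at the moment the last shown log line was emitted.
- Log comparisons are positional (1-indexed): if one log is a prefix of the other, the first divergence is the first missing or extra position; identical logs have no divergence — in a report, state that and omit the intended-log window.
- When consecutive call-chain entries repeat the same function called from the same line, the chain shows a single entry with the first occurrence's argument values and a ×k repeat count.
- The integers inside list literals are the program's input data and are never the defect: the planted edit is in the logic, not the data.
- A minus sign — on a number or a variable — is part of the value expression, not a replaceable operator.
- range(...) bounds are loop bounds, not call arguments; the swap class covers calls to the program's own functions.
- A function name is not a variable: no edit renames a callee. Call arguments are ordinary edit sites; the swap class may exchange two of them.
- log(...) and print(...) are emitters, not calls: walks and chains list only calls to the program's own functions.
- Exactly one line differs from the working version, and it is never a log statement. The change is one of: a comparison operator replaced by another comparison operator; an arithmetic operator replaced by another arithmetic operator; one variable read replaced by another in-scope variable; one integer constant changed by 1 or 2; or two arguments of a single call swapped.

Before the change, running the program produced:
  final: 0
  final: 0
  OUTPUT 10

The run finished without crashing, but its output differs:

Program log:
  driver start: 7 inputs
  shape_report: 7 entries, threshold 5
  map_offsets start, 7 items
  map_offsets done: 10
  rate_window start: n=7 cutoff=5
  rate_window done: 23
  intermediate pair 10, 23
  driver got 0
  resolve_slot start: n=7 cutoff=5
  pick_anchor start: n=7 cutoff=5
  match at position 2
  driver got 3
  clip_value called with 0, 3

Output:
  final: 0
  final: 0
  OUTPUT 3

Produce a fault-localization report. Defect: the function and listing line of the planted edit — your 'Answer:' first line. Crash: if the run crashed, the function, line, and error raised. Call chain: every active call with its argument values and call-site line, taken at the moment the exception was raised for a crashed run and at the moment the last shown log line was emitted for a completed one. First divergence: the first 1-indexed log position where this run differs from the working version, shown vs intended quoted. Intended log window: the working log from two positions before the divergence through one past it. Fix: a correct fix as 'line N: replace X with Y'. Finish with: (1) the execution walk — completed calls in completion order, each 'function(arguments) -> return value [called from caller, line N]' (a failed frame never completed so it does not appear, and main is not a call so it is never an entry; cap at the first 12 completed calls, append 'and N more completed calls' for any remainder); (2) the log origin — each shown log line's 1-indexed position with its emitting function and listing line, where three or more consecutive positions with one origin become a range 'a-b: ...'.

Answer: the defect is in resolve_slot at line 44.
Key fact: At log position 12 the runs split — shown 'driver got 3', but the working version logs 'driver got 10'.
Call chain: main -> clip_value(0, 3) (called at line 60).
First divergence: position 12 — shown 'driver got 3', intended 'driver got 10'.
Intended log window:
  10: pick_anchor start: n=7 cutoff=5
  11: match at position 2
  12: driver got 10
  13: clip_value called with 0, 10
Execution walk:
  map_offsets([10, 4, 5, 1, 6, 7, 5]) -> 10  [called from shape_report, line 27]
  rate_window([10, 4, 5, 1, 6, 7, 5], 5) -> 23  [called from shape_report, line 28]
  shape_report([10, 4, 5, 1, 6, 7, 5], 5) -> 0  [called from main, line 56]
  pick_anchor([10, 4, 5, 1, 6, 7, 5], 5) -> 2  [called from resolve_slot, line 41]
  resolve_slot([10, 4, 5, 1, 6, 7, 5], 5) -> 3  [called from main, line 58]
  clip_value(0, 3) -> 0  [called from main, line 60]
Log line origins:
  1 — main, line 55
  2 — shape_report, line 26
  3 — map_offsets, line 2
  4 — map_offsets, line 7
  5 — rate_window, line 11
  6 — rate_window, line 16
  7 — shape_report, line 29
  8 — main, line 57
  9 — resolve_slot, line 40
  10 — pick_anchor, line 34
  11 — resolve_slot, line 42
  12 — main, line 59
  13 — clip_value, line 47
A correct fix: line 44: replace `-` with `*`.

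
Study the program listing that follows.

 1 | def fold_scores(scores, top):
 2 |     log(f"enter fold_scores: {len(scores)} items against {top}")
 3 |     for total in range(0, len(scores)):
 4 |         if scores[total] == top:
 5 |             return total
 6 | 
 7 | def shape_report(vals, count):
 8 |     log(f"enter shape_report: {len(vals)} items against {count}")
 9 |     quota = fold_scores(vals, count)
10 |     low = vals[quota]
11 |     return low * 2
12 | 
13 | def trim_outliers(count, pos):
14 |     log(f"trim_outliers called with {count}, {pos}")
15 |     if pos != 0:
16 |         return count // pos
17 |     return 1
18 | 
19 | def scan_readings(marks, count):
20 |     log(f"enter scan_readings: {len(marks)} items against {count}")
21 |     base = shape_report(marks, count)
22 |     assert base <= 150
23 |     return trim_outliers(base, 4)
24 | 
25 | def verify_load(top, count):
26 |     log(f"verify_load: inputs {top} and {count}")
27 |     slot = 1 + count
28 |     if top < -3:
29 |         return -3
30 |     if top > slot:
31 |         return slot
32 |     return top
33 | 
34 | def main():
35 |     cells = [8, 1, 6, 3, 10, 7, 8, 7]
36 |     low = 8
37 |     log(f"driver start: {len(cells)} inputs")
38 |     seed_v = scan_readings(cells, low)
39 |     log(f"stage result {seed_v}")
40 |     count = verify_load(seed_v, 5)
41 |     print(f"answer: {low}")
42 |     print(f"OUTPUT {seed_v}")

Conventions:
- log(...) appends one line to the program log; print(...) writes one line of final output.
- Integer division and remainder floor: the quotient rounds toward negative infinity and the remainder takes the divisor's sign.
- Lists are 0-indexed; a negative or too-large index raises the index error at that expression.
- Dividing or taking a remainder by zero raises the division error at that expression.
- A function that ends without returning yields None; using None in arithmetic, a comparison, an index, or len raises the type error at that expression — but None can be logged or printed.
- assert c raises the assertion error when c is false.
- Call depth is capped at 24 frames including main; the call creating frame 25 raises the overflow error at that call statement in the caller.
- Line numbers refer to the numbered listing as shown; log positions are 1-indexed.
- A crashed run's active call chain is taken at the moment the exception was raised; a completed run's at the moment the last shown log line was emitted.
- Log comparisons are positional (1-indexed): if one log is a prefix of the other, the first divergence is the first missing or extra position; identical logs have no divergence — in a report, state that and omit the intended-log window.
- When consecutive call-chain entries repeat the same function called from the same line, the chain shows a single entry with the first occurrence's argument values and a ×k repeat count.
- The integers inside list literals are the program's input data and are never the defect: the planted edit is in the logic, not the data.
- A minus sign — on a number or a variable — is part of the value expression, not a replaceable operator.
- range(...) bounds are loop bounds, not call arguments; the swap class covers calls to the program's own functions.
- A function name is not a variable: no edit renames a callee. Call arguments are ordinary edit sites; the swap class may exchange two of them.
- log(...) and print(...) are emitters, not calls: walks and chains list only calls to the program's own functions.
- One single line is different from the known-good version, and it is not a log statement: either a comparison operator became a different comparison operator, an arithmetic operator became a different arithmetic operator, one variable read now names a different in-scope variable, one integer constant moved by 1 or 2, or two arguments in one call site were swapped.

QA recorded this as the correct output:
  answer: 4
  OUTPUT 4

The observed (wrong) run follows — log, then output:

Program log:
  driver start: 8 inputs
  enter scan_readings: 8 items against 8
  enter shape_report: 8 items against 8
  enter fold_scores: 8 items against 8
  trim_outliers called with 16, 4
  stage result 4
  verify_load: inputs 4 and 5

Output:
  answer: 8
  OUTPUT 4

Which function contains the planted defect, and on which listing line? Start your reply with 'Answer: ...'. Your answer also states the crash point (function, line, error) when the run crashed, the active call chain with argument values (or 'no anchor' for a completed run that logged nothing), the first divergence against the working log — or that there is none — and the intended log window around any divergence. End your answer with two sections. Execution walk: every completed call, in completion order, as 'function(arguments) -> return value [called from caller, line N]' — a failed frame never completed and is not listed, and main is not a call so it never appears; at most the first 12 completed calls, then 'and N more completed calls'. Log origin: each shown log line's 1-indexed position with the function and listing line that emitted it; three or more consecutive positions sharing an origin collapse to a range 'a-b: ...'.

Answer: the defect is in main at line 41.
Key observation: No log line changed; the fault shows up purely in the output.
Call chain: main -> verify_load(4, 5) (called at line 40).
First divergence: none; the two logs match at every position.
Execution walk:
  fold_scores([8, 1, 6, 3, 10, 7, 8, 7], 8) -> 0  [called from shape_report, line 9]
  shape_report([8, 1, 6, 3, 10, 7, 8, 7], 8) -> 16  [called from scan_readings, line 21]
  trim_outliers(16, 4) -> 4  [called from scan_readings, line 23]
  scan_readings([8, 1, 6, 3, 10, 7, 8, 7], 8) -> 4  [called from main, line 38]
  verify_load(4, 5) -> 4  [called from main, line 40]
Log origin:
  1: emitted by main (line 37)
  2: emitted by scan_readings (line 20)
  3: emitted by shape_report (line 8)
  4: emitted by fold_scores (line 2)
  5: emitted by trim_outliers (line 14)
  6: emitted by main (line 39)
  7: emitted by verify_load (line 26)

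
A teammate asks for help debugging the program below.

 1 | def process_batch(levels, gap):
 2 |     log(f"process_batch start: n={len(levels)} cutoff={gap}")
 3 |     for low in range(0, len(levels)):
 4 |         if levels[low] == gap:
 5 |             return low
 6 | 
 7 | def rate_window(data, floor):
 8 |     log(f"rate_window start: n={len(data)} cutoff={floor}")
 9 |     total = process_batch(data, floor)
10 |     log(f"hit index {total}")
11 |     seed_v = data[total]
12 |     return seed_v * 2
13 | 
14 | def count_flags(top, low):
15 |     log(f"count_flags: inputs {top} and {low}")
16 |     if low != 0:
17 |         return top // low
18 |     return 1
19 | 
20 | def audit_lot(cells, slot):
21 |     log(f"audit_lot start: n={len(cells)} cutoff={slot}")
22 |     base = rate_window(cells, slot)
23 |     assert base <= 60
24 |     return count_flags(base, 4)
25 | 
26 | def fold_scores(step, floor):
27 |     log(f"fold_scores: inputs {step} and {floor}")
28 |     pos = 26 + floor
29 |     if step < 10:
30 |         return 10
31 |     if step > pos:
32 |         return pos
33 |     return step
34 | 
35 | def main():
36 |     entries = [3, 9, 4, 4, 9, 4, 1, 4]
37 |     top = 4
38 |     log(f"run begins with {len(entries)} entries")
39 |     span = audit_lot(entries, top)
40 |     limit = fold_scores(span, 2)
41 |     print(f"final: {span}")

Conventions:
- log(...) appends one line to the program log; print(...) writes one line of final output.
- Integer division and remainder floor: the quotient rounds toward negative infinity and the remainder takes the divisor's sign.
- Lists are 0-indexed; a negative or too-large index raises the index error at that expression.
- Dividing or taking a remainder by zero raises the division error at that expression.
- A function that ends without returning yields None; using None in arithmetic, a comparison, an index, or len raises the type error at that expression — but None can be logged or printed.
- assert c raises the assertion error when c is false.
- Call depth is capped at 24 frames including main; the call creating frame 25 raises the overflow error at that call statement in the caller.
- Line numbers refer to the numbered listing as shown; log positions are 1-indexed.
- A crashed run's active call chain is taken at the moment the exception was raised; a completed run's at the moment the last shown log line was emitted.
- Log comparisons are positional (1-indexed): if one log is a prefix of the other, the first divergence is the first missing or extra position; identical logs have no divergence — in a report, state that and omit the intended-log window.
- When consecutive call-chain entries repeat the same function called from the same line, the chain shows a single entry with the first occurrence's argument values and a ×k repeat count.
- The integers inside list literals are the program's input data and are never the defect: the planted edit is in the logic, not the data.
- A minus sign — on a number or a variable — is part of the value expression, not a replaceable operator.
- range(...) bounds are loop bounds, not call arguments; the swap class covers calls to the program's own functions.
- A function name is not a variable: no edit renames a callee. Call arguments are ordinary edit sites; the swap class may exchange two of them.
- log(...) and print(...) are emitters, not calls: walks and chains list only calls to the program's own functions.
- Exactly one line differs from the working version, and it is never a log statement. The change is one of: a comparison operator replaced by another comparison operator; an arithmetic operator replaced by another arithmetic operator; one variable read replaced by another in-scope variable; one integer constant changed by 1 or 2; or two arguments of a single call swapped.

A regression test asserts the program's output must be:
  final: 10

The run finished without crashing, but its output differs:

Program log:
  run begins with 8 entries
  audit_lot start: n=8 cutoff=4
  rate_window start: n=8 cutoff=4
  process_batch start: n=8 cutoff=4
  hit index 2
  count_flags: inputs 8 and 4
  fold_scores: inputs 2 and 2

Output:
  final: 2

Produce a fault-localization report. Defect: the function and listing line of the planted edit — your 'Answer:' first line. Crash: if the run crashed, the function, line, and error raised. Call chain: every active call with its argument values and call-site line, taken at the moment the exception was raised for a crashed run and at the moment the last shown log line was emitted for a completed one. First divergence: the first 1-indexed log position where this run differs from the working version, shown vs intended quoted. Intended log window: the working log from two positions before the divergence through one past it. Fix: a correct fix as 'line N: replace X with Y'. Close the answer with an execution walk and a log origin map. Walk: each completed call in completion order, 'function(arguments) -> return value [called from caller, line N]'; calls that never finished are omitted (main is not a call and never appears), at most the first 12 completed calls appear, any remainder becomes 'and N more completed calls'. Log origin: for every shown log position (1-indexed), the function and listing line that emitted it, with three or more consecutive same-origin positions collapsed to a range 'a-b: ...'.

Answer: the defect is in main at line 41.
Key fact: Log streams are identical — the defect surfaces only in the printed output.
Call chain: main -> fold_scores(2, 2) (called at line 40).
First divergence: none — the logs agree in full.
Execution walk:
  process_batch([3, 9, 4, 4, 9, 4, 1, 4], 4) -> 2  [called from rate_window, line 9]
  rate_window([3, 9, 4, 4, 9, 4, 1, 4], 4) -> 8  [called from audit_lot, line 22]
  count_flags(8, 4) -> 2  [called from audit_lot, line 24]
  audit_lot([3, 9, 4, 4, 9, 4, 1, 4], 4) -> 2  [called from main, line 39]
  fold_scores(2, 2) -> 10  [called from main, line 40]
Origin of each log line:
  1: emitted by main (line 38)
  2: emitted by audit_lot (line 21)
  3: emitted by rate_window (line 8)
  4: emitted by process_batch (line 2)
  5: emitted by rate_window (line 10)
  6: emitted by count_flags (line 15)
  7: emitted by fold_scores (line 27)
A correct fix: line 41: replace `span` with `limit`.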